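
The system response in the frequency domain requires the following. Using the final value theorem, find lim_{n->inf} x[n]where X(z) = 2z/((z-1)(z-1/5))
Final value theorem: lim x[n]=lim_{z->1} (z-1) * X(z)
(z-1) * X(z)=2z/(z-1/5)
As z->1: 2/(1-1/5)=2/(4/5)=5/2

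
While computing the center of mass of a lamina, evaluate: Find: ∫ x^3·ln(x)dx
By parts: u=ln(x), dv=x^3 dx
du=1/x dx, v=x^4/4
=x^4·ln(x)/4 - ∫ x^3/4 dx
=x^4·ln(x)/4 - x^4/16+C

Answer: x^4(ln(x)/4-1/16)+C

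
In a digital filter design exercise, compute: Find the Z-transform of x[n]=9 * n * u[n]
Z{n*u[n]} = z/(z-1)^2
By linearity: Z{9*n*u[n]} = 9z/(z-1)^2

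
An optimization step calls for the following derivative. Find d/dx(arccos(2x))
d/dx[arccos(u)]=-u'/√(1-u²), u=2x, u'=2

Answer: -2/√(1 - 4x²)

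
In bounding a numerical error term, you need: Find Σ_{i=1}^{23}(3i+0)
=3·Σ i + 0·23=3·276 + 0=828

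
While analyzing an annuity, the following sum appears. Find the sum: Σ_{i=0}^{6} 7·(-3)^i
Geometric series: S = a(1 - r^n)/(1 - r)
a = 7, r = -3, n = 7
S = 7(1 + 2187)/4 = 3829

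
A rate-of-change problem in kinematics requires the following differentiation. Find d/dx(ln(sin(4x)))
Chain rule: d/dx[ln(u)]=u'/u where u=sin(4x)
u'=4cos(4x)

Answer: (4cos(4x))/(sin(4x))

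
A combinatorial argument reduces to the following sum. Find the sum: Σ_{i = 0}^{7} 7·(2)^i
Geometric series: S = a(1 - r^n)/(1 - r)
a = 7, r = 2, n = 8
S = 7(1 - 256)/-1 = 1785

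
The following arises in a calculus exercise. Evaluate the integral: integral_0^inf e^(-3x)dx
integral_0^inf e^(-3x) dx=[-1/3 * e^(-3x)]_0^inf
=0 - (-1/3)=1/3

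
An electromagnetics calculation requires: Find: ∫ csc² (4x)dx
Since d/dx[-cot(4x)]=4csc²(4x), integral=-cot(4x)/4 + C

Answer: (-1/4)cot(4x) + C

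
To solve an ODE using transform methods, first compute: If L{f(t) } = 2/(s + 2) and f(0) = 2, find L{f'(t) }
L{f'(t)} = s·F(s) - f(0) = 2s/(s + 2) - 2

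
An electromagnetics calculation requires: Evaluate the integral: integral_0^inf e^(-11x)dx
integral_0^inf e^(-11x) dx=[-1/11*e^(-11x)]_0^inf
=0 - (-1/11)=1/11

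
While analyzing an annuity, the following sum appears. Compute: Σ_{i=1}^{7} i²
Using formula: Σ i^2=n(n+1)(2n+1)/6=7·8·15/6=140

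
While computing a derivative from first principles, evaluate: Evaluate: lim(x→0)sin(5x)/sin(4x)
sin(u) ≈ u for small u:
sin(5x)/sin(4x) ≈ 5x/(4x)=5/4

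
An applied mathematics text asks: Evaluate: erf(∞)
erf(∞) = 1 (the error function converges to 1)

Answer: 1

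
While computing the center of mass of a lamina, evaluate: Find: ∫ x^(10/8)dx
Power rule: ∫ x^(5/4) dx = x^(9/4)/(9/4) + C

Answer: (4/9)·x^(9/4) + C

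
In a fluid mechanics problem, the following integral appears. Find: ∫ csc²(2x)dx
Since d/dx[-cot(2x)]=2csc²(2x), integral=-cot(2x)/2 + C

Answer: (-1/2)cot(2x) + C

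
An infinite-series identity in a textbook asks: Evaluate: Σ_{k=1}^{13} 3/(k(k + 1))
Partial fractions: 3/(k(k + 1)) = 3/k - 3/(k + 1)
Telescoping sum: 3(1 - 1/14) = 3·13/14

Answer: 39/14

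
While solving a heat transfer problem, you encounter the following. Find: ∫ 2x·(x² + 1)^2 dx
Let u = x² + 1, du = 2x dx
∫ u^2 du = u^3/3 + C

Answer: (x² + 1)^3/3 + C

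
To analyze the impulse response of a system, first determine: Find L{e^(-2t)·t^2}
First shifting: L{e^(at)f(t)} = F(s-a)
L{t^2} = 2/s^3
Shift s → s+2: 2/(s+2)^3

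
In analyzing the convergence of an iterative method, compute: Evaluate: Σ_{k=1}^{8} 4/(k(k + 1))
Partial fractions: 4/(k(k+1)) = 4/k - 4/(k+1)
Telescoping sum: 4(1-1/9) = 4·8/9

Answer: 32/9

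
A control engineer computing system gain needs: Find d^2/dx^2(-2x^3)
Apply power rule 2 times:
d^1: -6x^2
d^2: -12x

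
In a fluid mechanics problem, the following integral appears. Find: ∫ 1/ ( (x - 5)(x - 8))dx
Partial fractions: 1/((x-5)(x-8)) = A/(x-5) + B/(x-8)
A = -1/3, B = 1/3
∫ [-1/3· 1/(x-5) + 1/3· 1/(x-8)] dx
= (1/3)[ln|x-8| - ln|x-5|] + C

Answer: (1/3)·ln|(x-8)/(x-5)| + C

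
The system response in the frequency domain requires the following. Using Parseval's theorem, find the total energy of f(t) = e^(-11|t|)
Parseval's theorem: E=integral |f(t)|^2 dt=(1/2pi) integral |F(omega)|^2 domega
E=integral_{-inf}^{inf} e^(-22|t|) dt=2*integral_0^inf e^(-22t) dt=2/(2*11)=1/11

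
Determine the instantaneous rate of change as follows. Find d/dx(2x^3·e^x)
Product rule: (fg)'=f'g + fg'
f=2x^3, f'=6x^2
g=e^x, g'=e^x

Answer: 6x^2·e^x + 2x^3·e^x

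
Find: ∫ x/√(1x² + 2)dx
Let u = x² + 2, du = 2x dx
∫ (1/2)·u^(-1/2) du = √u + C

Answer: √(x² + 2) + C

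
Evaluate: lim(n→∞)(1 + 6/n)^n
This is the definition of e^6: lim(1+6/n)^n = e^6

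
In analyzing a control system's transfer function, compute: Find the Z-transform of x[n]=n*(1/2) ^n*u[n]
Using the property Z{n * a^n * u[n]}=az/(z-a)^2
With a=1/2: X(z)=(1/2)z/(z - 1/2)^2, |z| > 1/2

Answer: (1/2)z/(z - 1/2)^2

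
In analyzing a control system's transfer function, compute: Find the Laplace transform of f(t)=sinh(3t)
L{sinh(at)}=a/(s²-a²)
L{sinh(3t)}=3/(s²-9)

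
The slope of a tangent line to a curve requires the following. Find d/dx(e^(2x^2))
Chain rule: d/dx[e^u]=e^u · u' where u=2x^2
u'=4x

Answer: 4x·e^(2x^2)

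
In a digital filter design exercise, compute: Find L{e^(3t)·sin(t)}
First shifting: L{e^(at)f(t)}=F(s-a)
L{sin(t)}=1/(s² + 1)
Shift: 1/((s-3)² + 1)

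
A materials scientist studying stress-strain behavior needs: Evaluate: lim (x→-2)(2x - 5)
Polynomial is continuous, so substitute x = -2:
2·(-2)-5 = -9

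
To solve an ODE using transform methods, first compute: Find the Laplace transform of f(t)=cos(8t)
L{cos(wt)} = s/(s²+w²)
L{cos(8t)} = s/(s²+64)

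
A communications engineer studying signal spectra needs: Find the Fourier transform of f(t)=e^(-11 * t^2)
The Fourier transform of a Gaussian e^(-a * t^2) is sqrt(pi/a) * e^(-omega^2/(4a)).
With a=11: F(omega)=sqrt(pi/11) * e^(-omega^2/44)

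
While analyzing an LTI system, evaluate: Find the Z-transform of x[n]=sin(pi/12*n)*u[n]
Z{sin(w0*n)*u[n]} = z*sin(w0)/(z^2 - 2z*cos(w0) + 1)
With w0 = pi/12: X(z) = z*sin(pi/12)/(z^2 - 2z*cos(pi/12) + 1)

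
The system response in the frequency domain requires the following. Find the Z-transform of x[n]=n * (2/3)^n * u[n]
Using the property Z{n*a^n*u[n]} = az/(z-a)^2
With a = 2/3: X(z) = (2/3)z/(z - 2/3)^2, |z| > 2/3

Answer: (2/3)z/(z - 2/3)^2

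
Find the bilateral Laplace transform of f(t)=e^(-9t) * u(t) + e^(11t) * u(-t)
For e^(-9t)*u(t): L = 1/(s + 9), Re(s) > -9
For e^(11t)*u(-t): L = -1/(s-11), Re(s) < 11
Combined: F(s) = 1/(s + 9) - 1/(s-11), -9 < Re(s) < 11

Answer: 1/(s + 9) - 1/(s-11), ROC: -9 < Re(s) < 11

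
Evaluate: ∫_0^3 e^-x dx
Antiderivative: -e^-x
Evaluate: -(e^-3 - 1)

Answer: (e^-3 - 1)/(-1)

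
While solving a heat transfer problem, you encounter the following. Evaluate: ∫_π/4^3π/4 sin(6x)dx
Antiderivative: -cos(6x)/6
Evaluate at bounds: [-cos(6·3π/4)/6] - [-cos(6·π/4)/6]
=(-(0)+(0))/6=0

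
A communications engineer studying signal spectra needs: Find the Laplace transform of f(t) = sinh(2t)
L{sinh(at)}=a/(s²-a²)
L{sinh(2t)}=2/(s²-4)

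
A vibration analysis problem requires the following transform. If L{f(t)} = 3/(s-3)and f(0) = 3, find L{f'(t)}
L{f'(t)}=s·F(s) - f(0)=3s/(s-3) - 3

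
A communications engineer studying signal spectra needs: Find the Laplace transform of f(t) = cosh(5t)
L{cosh(at)} = s/(s²-a²)
L{cosh(5t)} = s/(s²-25)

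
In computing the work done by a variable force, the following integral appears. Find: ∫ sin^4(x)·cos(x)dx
Let u = sin(x), du = cos(x) dx
∫ u^4 du = u^5/5+C

Answer: sin^5(x)/5+C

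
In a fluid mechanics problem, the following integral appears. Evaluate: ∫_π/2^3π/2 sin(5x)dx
Antiderivative: -cos(5x)/5
Evaluate at bounds: [-cos(5·3π/2)/5] - [-cos(5·π/2)/5]
=(-(0)+(0))/5=0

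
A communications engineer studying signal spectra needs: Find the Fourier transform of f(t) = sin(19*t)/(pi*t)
sin(W * t)/(pi * t)=(W/pi) * sinc(W * t/pi) is the impulse response of the ideal low-pass filter with cutoff W (here W=19).
Its Fourier transform is a rectangular function:
F(omega)=1 for |omega| < 19, 0 otherwise

Answer: rect(omega/38) [i.e., 1 for |omega| < 19, 0 otherwise]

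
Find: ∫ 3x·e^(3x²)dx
Let u=3x², du=6x dx
∫ (1/2)e^u du=e^u/2 + C

Answer: e^(3x²)/2 + C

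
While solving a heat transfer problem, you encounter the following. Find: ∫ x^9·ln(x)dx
By parts: u = ln(x), dv = x^9 dx
du = 1/x dx, v = x^10/10
= x^10·ln(x)/10 - ∫ x^9/10 dx
= x^10·ln(x)/10 - x^10/100 + C

Answer: x^10(ln(x)/10 - 1/100) + C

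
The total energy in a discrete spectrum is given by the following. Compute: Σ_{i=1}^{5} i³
Using formula: Σ i^3=[n(n+1)/2]²=[5·6/2]²=225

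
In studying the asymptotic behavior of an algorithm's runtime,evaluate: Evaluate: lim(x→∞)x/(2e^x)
Apply L'Hôpital 1 times (∞/∞ each time):
Eventually get 1!/(2e^x) → 0

Answer: 0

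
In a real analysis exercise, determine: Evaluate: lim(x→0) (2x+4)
Polynomial is continuous, so substitute x = 0:
2·0 + 4 = 4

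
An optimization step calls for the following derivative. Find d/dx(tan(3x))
Chain rule: d/dx[tan(u)]=sec²(u)·u' where u=3x
u'=3

Answer: 3·sec²(3x)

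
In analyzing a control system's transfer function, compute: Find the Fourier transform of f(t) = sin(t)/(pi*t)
sin(W * t)/(pi * t)=(W/pi) * sinc(W * t/pi) is the impulse response of the ideal low-pass filter with cutoff W (here W=1).
Its Fourier transform is a rectangular function:
F(omega)=1 for |omega| < 1, 0 otherwise

Answer: rect(omega/2) [i.e., 1 for |omega| < 1, 0 otherwise]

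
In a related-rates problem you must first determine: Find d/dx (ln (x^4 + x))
Chain rule: d/dx[ln(u)]=u'/u where u=x^4+x
u'=4x^3+1

Answer: (4x^3+1)/(x^4+x)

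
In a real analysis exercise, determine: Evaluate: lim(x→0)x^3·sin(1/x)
Squeeze theorem: -|x^3| ≤ x^3·sin(1/x) ≤ |x^3|
Since x^3 → 0 as x → 0, by squeeze theorem the limit is 0

Answer: 0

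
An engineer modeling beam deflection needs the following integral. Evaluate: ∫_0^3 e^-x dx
Antiderivative: -e^-x
Evaluate: -(e^-3-1)

Answer: (e^-3-1)/(-1)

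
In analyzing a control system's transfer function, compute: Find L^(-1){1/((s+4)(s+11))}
Partial fractions: 1/((s+4)(s+11))=A/(s+4)+B/(s+11)
Cover-up: A=1/(s+11)|_{s=-4}=1/7; B=1/(s+4)|_{s=-11}=-1/7
L^(-1)=(1/7)e^(-4t) - (1/7)e^(-11t)

Answer: (1/7)(e^(-4t) - e^(-11t))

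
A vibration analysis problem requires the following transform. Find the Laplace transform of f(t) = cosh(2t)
L{cosh(at)}=s/(s²-a²)
L{cosh(2t)}=s/(s²-4)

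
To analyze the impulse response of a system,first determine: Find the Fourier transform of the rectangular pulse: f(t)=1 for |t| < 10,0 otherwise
F(omega)=integral from -10 to 10 of e^(-j * omega * t) dt
=2 * sin(10 * omega)/omega=20 * sinc(10 * omega/pi)

Answer: 2 * sin(10 * omega)/omega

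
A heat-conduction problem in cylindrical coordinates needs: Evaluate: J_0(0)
J_0(0)=1 (Bessel function of first kind at origin)

Answer: 1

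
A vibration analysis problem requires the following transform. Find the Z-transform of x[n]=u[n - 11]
Using the time-shift property: Z{u[n-11]}=z^(-11)*z/(z-1)
=z^(-10)/(z-1)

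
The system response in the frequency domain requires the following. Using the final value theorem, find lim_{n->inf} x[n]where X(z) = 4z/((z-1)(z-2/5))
Final value theorem: lim x[n]=lim_{z->1} (z-1) * X(z)
(z-1) * X(z)=4z/(z-2/5)
As z->1: 4/(1 - 2/5)=4/(3/5)=20/3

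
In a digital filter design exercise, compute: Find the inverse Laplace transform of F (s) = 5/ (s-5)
L^(-1){5/(s-a)}=c·e^(at)
Here a=5, c=5

Answer: 5e^(5t)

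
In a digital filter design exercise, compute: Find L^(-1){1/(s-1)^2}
L^(-1){1/(s-a)^n} = t^(n-1)·e^(at)/(n-1)!
Here a = 1, n = 2: t^1·e^(t)/1

Answer: t·e^(t)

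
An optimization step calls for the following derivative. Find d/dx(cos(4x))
Chain rule: d/dx[cos(u)] = -sin(u)·u' where u = 4x
u' = 4

Answer: -4·sin(4x)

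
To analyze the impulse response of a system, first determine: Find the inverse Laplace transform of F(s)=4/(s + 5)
L^(-1){4/(s-a)} = c·e^(at)
Here a = -5, c = 4

Answer: 4e^(-5t)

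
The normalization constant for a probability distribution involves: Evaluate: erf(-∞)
erf(-∞) = -1 (the error function is odd, so erf(-∞) = -erf(∞) = -1)

Answer: -1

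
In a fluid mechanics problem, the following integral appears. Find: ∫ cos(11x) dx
Using substitution u = 11x: ∫ cos(u) du/11 = sin(u)/11 + C

Answer: (1/11)sin(11x) + C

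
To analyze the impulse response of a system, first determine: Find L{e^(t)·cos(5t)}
First shifting: L{e^(at)f(t)}=F(s-a)
L{cos(5t)}=s/(s² + 25)
Shift: (s-1)/((s-1)² + 25)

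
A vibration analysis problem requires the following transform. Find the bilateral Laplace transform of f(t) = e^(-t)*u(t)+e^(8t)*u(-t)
For e^(-t) * u(t): L = 1/(s+1), Re(s) > -1
For e^(8t) * u(-t): L = -1/(s-8), Re(s) < 8
Combined: F(s) = 1/(s+1)-1/(s-8), -1 < Re(s) < 8

Answer: 1/(s+1)-1/(s-8), ROC: -1 < Re(s) < 8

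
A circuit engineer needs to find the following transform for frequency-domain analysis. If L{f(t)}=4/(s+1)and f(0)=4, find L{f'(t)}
L{f'(t)} = s·F(s) - f(0) = 4s/(s + 1) - 4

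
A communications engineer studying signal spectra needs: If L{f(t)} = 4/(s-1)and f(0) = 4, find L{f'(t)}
L{f'(t)} = s·F(s) - f(0) = 4s/(s-1) - 4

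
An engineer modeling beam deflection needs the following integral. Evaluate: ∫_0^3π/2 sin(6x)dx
Antiderivative: -cos(6x)/6
Evaluate at bounds: [-cos(6·3π/2)/6] - [-cos(6·0)/6]
=(-(-1) + (1))/6=1/3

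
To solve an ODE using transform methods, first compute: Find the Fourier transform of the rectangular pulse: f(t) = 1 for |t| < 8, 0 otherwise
F(omega) = integral from -8 to 8 of e^(-j * omega * t) dt
= 2 * sin(8 * omega)/omega = 16 * sinc(8 * omega/pi)

Answer: 2 * sin(8 * omega)/omega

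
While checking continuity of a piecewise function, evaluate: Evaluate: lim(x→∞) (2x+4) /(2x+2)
Divide numerator and denominator by x:
lim (2+4/x)/(2+2/x) = 1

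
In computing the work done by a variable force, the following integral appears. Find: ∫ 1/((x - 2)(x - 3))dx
Partial fractions: 1/((x-2)(x-3)) = A/(x-2) + B/(x-3)
A = -1, B = 1
∫ [-1· 1/(x-2) + 1· 1/(x-3)] dx
= (1)[ln|x-3| - ln|x-2|] + C

Answer: ln|(x-3)/(x-2)| + C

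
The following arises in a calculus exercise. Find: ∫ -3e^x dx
Since d/dx[e^x] = +e^x, we get -3e^x+C

Answer: -3e^x+C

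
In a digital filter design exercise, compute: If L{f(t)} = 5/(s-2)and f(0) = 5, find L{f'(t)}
L{f'(t)} = s·F(s) - f(0) = 5s/(s-2) - 5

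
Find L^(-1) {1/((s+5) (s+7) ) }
Partial fractions: 1/((s+5)(s+7))=A/(s+5)+B/(s+7)
Cover-up: A=1/(s+7)|_{s=-5}=1/2; B=1/(s+5)|_{s=-7}=-1/2
L^(-1)=(1/2)e^(-5t) - (1/2)e^(-7t)

Answer: (1/2)(e^(-5t) - e^(-7t))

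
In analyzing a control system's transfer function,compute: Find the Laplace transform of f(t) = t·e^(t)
L{t·e^(at)} = 1/(s-a)²
L{t·e^(t)} = 1/(s-1)²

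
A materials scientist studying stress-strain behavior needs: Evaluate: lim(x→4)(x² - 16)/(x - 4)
Factor: (x² - 16)=(x-4)(x+4)
Cancel (x-4): lim(x→4) (x+4)=8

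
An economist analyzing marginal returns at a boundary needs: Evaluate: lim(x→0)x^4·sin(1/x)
Squeeze theorem: -|x^4| ≤ x^4·sin(1/x) ≤ |x^4|
Since x^4 → 0 as x → 0, by squeeze theorem the limit is 0

Answer: 0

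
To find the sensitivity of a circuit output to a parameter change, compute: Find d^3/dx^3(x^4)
Apply power rule 3 times:
d^1: 4x^3
d^2: 12x^2
d^3: 24x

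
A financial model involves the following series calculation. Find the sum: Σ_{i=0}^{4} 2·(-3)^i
Geometric series: S=a(1 - r^n)/(1 - r)
a=2, r=-3, n=5
S=2(1+243)/4=122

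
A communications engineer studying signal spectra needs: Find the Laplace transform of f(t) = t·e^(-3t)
L{t·e^(at)} = 1/(s-a)²
L{t·e^(-3t)} = 1/(s + 3)²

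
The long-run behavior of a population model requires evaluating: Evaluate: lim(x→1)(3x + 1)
Polynomial is continuous, so substitute x = 1:
3·1 + 1 = 4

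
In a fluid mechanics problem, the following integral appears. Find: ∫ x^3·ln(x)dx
By parts: u = ln(x), dv = x^3 dx
du = 1/x dx, v = x^4/4
= x^4·ln(x)/4 - ∫ x^3/4 dx
= x^4·ln(x)/4 - x^4/16 + C

Answer: x^4(ln(x)/4 - 1/16) + C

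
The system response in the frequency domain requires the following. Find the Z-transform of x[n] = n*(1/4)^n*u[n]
Using the property Z{n*a^n*u[n]}=az/(z-a)^2
With a=1/4: X(z)=(1/4)z/(z - 1/4)^2, |z| > 1/4

Answer: (1/4)z/(z - 1/4)^2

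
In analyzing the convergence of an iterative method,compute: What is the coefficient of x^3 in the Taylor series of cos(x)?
cos(x) has only even powers. Coefficient of x^3=0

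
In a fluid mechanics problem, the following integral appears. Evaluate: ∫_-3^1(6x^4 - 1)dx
Step 1: Find antiderivative F(x) = (6/5)x^5 - x
Step 2: F(1) - F(-3) = 1/5 - (-1443/5) = 1444/5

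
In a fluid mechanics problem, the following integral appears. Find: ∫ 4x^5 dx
Using power rule: ∫ 4x^5 dx = 4/6 x^6+C = (2/3)x^6+C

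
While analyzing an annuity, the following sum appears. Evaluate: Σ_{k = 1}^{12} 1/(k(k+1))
Partial fractions: 1/(k(k + 1)) = 1/k - 1/(k + 1)
Telescoping sum: 1(1 - 1/13) = 1·12/13

Answer: 12/13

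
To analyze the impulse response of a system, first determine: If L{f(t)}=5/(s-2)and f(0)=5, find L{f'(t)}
L{f'(t)}=s·F(s) - f(0)=5s/(s-2)-5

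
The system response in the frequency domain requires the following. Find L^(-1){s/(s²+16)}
L^(-1){s/(s² + w²)} = cos(wt)
Here w = 4

Answer: cos(4t)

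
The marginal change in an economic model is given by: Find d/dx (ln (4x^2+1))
Chain rule: d/dx[ln(u)] = u'/u where u = 4x^2 + 1
u' = 8x

Answer: (8x)/(4x^2 + 1)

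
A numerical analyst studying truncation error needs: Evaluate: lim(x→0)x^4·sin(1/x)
Squeeze theorem: -|x^4| ≤ x^4·sin(1/x) ≤ |x^4|
Since x^4 → 0 as x → 0, by squeeze theorem the limit is 0

Answer: 0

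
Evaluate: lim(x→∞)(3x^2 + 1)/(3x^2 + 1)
Divide numerator and denominator by x^2:
lim (3 + 1/x^2)/(3 + 1/x^2)=1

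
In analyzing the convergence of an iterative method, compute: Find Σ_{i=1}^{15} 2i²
=2·n(n + 1)(2n + 1)/6=2·15·16·31/6=2480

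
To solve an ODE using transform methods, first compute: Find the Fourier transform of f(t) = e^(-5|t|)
Using the standard pair: F{e^(-a|t|)}=2a/(a^2+omega^2)
With a=5: F(omega)=10/(25+omega^2)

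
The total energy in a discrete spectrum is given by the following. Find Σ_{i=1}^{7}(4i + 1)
= 4·Σ i + 1·7 = 4·28 + 7 = 119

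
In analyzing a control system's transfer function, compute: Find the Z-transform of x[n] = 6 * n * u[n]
Z{n*u[n]}=z/(z-1)^2
By linearity: Z{6*n*u[n]}=6z/(z-1)^2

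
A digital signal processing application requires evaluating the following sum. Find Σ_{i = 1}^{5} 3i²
= 3·n(n + 1)(2n + 1)/6 = 3·5·6·11/6 = 165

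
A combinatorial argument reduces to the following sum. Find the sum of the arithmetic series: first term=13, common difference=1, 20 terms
Last term: a_n=13+(20-1)·1=32
Sum=n(a_1+a_n)/2=20(13+32)/2=450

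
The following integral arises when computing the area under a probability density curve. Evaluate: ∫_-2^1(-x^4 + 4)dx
Step 1: Find antiderivative F(x)=(-1/5)x^5 + 4x
Step 2: F(1) - F(-2)=19/5 - (-8/5)=27/5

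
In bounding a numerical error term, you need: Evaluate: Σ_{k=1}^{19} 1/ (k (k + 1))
Partial fractions: 1/(k(k + 1)) = 1/k - 1/(k + 1)
Telescoping sum: 1(1 - 1/20) = 1·19/20

Answer: 19/20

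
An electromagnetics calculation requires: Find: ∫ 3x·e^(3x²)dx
Let u = 3x², du = 6x dx
∫ (1/2)e^u du = e^u/2 + C

Answer: e^(3x²)/2 + C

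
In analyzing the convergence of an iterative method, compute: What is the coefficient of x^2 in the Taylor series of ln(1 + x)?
ln(1 + x)=Σ (-1)^(n + 1) x^n/n
Coefficient of x^2=(-1)^3/2=-1/2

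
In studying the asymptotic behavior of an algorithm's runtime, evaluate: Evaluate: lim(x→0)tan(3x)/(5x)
tan(u) ≈ u for small u:
tan(3x)/(5x) ≈ 3x/(5x) = 3/5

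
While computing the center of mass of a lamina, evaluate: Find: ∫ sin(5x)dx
Using substitution u = 5x: ∫ sin(u) du/5 = -cos(u)/5+C

Answer: (-1/5)cos(5x)+C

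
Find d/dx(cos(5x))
Chain rule: d/dx[cos(u)]=-sin(u)·u' where u=5x
u'=5

Answer: -5·sin(5x)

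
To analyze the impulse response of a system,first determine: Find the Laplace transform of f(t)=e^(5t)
L{e^(at)} = 1/(s-a)
L{e^(5t)} = 1/(s-5)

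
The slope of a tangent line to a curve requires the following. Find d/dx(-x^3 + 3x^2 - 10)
Power rule: d/dx(ax^n)=n·a·x^(n-1)
Term by term: -3·x^2+6·x

Answer: -3x^2+6x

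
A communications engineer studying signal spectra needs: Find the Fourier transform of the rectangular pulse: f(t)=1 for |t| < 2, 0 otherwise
F(omega) = integral from -2 to 2 of e^(-j*omega*t) dt
= 2*sin(2*omega)/omega = 4*sinc(2*omega/pi)

Answer: 2*sin(2*omega)/omega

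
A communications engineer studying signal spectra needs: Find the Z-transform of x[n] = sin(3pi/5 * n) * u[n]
Z{sin(w0*n)*u[n]} = z*sin(w0)/(z^2 - 2z*cos(w0) + 1)
With w0 = 3pi/5: X(z) = z*sin(3pi/5)/(z^2 - 2z*cos(3pi/5) + 1)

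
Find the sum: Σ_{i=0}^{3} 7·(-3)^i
Geometric series: S = a(1 - r^n)/(1 - r)
a = 7, r = -3, n = 4
S = 7(1 - 81)/4 = -140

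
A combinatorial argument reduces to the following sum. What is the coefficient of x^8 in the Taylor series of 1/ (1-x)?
1/(1-x) = Σ x^n for |x|<1
All coefficients are 1

Answer: 1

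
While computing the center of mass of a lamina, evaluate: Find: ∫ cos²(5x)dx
Using identity cos²(u)=(1 + cos(2u))/2:
∫ (1 + cos(10x))/2 dx=x/2 + sin(10x)/20 + C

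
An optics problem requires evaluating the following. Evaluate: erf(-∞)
erf(-∞)=-1 (the error function is odd, so erf(-∞)=-erf(∞)=-1)

Answer: -1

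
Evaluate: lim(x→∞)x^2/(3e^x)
Apply L'Hôpital 2 times (∞/∞ each time):
Eventually get 2!/(3e^x) → 0

Answer: 0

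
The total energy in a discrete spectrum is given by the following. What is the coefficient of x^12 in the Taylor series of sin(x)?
sin(x) has only odd powers. Coefficient of x^12=0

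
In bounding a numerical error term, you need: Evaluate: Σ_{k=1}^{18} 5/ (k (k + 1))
Partial fractions: 5/(k(k+1)) = 5/k - 5/(k+1)
Telescoping sum: 5(1-1/19) = 5·18/19

Answer: 90/19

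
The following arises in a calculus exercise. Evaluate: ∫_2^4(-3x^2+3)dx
Step 1: Find antiderivative F(x)=-x^3+3x
Step 2: F(4) - F(2)=-52 - (-2)=-50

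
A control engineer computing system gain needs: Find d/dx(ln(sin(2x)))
Chain rule: d/dx[ln(u)]=u'/u where u=sin(2x)
u'=2cos(2x)

Answer: (2cos(2x))/(sin(2x))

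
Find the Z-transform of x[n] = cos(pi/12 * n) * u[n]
Z{cos(w0 * n) * u[n]} = z(z - cos(w0))/(z^2-2z * cos(w0)+1)
With w0 = pi/12: X(z) = z(z - cos(pi/12))/(z^2-2z * cos(pi/12)+1)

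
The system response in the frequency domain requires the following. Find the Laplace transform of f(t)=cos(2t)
L{cos(wt)}=s/(s²+w²)
L{cos(2t)}=s/(s²+4)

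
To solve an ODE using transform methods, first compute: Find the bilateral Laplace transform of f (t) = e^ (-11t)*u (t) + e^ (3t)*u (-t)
For e^(-11t)*u(t): L=1/(s+11), Re(s) > -11
For e^(3t)*u(-t): L=-1/(s-3), Re(s) < 3
Combined: F(s)=1/(s+11)-1/(s-3), -11 < Re(s) < 3

Answer: 1/(s+11)-1/(s-3), ROC: -11 < Re(s) < 3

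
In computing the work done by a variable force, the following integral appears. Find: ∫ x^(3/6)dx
Power rule: ∫ x^(1/2) dx=x^(3/2)/(3/2)+C

Answer: (2/3)·x^(3/2)+C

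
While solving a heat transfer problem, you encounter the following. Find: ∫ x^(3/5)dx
Power rule: ∫ x^(3/5) dx = x^(8/5)/(8/5)+C

Answer: (5/8)·x^(8/5)+C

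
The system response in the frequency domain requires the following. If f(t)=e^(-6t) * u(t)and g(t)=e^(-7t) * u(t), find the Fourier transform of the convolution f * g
By the convolution theorem: F{f * g}=F(omega) * G(omega)
F(omega)=1/(6+j * omega), G(omega)=1/(7+j * omega)
F{f * g}=1/((6+j * omega)(7+j * omega))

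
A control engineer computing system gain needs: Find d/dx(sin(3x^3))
Chain rule: d/dx[sin(u)] = cos(u)·u' where u = 3x^3
u' = 9x^2

Answer: 9x^2·cos(3x^3)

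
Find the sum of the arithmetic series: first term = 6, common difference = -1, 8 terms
Last term: a_n=6 + (8 - 1)·-1=-1
Sum=n(a_1 + a_n)/2=8(6 + (-1))/2=20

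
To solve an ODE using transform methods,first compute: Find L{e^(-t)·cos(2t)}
First shifting: L{e^(at)f(t)} = F(s-a)
L{cos(2t)} = s/(s²+4)
Shift: (s+1)/((s+1)²+4)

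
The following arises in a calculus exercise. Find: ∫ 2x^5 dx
Using power rule: ∫ 2x^5 dx=2/6 x^6 + C=(1/3)x^6 + C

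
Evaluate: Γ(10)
Γ(n)=(n-1)! for positive integers
Γ(10)=9!=362880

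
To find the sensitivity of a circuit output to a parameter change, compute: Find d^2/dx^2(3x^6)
Apply power rule 2 times:
d^1: 18x^5
d^2: 90x^4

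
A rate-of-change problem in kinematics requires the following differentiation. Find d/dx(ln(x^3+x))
Chain rule: d/dx[ln(u)] = u'/u where u = x^3 + x
u' = 3x^2 + 1

Answer: (3x^2 + 1)/(x^3 + x)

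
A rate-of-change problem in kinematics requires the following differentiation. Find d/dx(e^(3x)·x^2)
Product rule: (fg)'=f'g + fg'
f=e^(3x), f'=3·e^(3x)
g=x^2, g'=2x

Answer: 3·e^(3x)·x^2 + 2·e^(3x)·x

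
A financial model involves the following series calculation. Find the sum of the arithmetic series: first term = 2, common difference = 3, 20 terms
Last term: a_n=2+(20-1)·3=59
Sum=n(a_1+a_n)/2=20(2+59)/2=610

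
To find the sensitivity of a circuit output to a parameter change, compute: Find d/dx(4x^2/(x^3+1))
Quotient rule: (f/g)'=(f'g - fg')/g²
f=4x^2, f'=8x
g=x^3+1, g'=3x^2

Answer: (8x·(x^3+1)-12x^4)/(x^3+1)²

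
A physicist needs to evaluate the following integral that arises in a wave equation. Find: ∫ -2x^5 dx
Using power rule: ∫ -2x^5 dx = -2/6 x^6 + C = (-1/3)x^6 + C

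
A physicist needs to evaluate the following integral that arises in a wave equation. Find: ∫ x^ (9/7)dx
Power rule: ∫ x^(9/7) dx=x^(16/7)/(16/7) + C

Answer: (7/16)·x^(16/7) + C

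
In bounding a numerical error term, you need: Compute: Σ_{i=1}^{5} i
Using formula: Σ i^1 = n(n+1)/2 = 5·6/2 = 15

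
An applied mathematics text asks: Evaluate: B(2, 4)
B(x,y) = Γ(x)Γ(y)/Γ(x + y) = (x-1)!(y-1)!/(x + y-1)!
B(2,4) = 1!·3!/5! = 1/20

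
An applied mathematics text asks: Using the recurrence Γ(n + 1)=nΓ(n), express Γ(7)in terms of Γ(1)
Γ(7)=6Γ(6)=6·5Γ(5)=...=6!·Γ(1)=720·Γ(1)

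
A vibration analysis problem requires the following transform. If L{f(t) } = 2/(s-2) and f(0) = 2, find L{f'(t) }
L{f'(t)}=s·F(s) - f(0)=2s/(s-2)-2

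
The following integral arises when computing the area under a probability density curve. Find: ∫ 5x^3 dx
Using power rule: ∫ 5x^3 dx=5/4 x^4+C=(5/4)x^4+C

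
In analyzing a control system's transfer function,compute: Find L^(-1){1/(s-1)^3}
L^(-1){1/(s-a)^n}=t^(n-1)·e^(at)/(n-1)!
Here a=1, n=3: t^2·e^(t)/2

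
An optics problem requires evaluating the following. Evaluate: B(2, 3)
B(x,y) = Γ(x)Γ(y)/Γ(x + y) = (x-1)!(y-1)!/(x + y-1)!
B(2,3) = 1!·2!/4! = 1/12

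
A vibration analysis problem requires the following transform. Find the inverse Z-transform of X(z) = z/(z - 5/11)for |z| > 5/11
Standard pair: z/(z-a) <-> a^n * u[n] for causal signals
With a=5/11: x[n]=(5/11)^n * u[n]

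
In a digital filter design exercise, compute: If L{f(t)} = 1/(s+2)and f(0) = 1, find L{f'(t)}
L{f'(t)} = s·F(s) - f(0) = s/(s+2)-1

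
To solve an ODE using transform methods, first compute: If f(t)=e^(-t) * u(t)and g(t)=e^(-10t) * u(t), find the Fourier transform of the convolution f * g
By the convolution theorem: F{f*g} = F(omega)*G(omega)
F(omega) = 1/(1 + j*omega), G(omega) = 1/(10 + j*omega)
F{f*g} = 1/((1 + j*omega)(10 + j*omega))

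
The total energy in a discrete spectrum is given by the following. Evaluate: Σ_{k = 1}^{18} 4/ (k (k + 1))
Partial fractions: 4/(k(k+1)) = 4/k - 4/(k+1)
Telescoping sum: 4(1-1/19) = 4·18/19

Answer: 72/19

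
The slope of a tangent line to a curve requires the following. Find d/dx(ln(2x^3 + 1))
Chain rule: d/dx[ln(u)]=u'/u where u=2x^3 + 1
u'=6x^2

Answer: (6x^2)/(2x^3 + 1)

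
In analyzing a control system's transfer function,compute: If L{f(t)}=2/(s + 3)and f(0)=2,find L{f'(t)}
L{f'(t)}=s·F(s) - f(0)=2s/(s+3)-2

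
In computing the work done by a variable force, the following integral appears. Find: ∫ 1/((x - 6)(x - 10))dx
Partial fractions: 1/((x-6)(x-10)) = A/(x-6) + B/(x-10)
A = -1/4, B = 1/4
∫ [-1/4· 1/(x-6) + 1/4· 1/(x-10)] dx
= (1/4)[ln|x-10| - ln|x-6|] + C

Answer: (1/4)·ln|(x-10)/(x-6)| + C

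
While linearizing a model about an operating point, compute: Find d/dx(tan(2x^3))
Chain rule: d/dx[tan(u)] = sec²(u)·u' where u = 2x^3
u' = 6x^2

Answer: 6x^2·sec²(2x^3)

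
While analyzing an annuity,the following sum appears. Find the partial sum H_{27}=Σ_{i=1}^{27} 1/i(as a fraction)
H_27 = 1+1/2+1/3+...+1/27
= 312536252003/80313433200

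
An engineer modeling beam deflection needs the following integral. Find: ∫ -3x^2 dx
Using power rule: ∫ -3x^2 dx = -3/3 x^3+C = -x^3+C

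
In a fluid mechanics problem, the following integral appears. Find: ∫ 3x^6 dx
Using power rule: ∫ 3x^6 dx = 3/7 x^7+C = (3/7)x^7+C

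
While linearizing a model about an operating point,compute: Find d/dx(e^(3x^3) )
Chain rule: d/dx[e^u] = e^u · u' where u = 3x^3
u' = 9x^2

Answer: 9x^2·e^(3x^3)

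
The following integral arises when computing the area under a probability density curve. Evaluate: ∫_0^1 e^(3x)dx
Antiderivative: (1/3)e^(3x)
Evaluate: (1/3)(e^3 - 1)

Answer: (e^3 - 1)/3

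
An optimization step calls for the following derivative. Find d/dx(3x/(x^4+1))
Quotient rule: (f/g)'=(f'g - fg')/g²
f=3x, f'=3
g=x^4+1, g'=4x^3

Answer: (3·(x^4+1)-12x^4)/(x^4+1)²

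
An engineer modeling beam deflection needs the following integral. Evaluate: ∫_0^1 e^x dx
Antiderivative: e^x
Evaluate: (e^1 - 1)

Answer: e^1 - 1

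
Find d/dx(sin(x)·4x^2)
Product rule: (fg)' = f'g+fg'
f = sin(x), f' = cos(x)
g = 4x^2, g' = 8x

Answer: 4·cos(x)·x^2+8·sin(x)·x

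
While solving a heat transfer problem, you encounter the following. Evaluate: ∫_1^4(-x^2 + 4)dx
Step 1: Find antiderivative F(x) = (-1/3)x^3+4x
Step 2: F(4) - F(1) = -16/3 - (11/3) = -9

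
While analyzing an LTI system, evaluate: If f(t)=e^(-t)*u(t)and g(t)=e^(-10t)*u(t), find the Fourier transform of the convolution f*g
By the convolution theorem: F{f*g}=F(omega)*G(omega)
F(omega)=1/(1 + j*omega), G(omega)=1/(10 + j*omega)
F{f*g}=1/((1 + j*omega)(10 + j*omega))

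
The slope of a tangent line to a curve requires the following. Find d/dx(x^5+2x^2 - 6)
Power rule: d/dx(ax^n)=n·a·x^(n-1)
Term by term: 5·x^4 + 4·x

Answer: 5x^4 + 4x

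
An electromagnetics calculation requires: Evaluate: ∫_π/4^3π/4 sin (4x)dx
Antiderivative: -cos(4x)/4
Evaluate at bounds: [-cos(4·3π/4)/4] - [-cos(4·π/4)/4]
=(-(-1) + (-1))/4=0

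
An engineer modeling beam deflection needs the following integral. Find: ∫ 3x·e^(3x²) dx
Let u = 3x², du = 6x dx
∫ (1/2)e^u du = e^u/2+C

Answer: e^(3x²)/2+C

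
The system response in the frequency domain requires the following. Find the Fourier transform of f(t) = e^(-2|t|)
Using the standard pair: F{e^(-a|t|)} = 2a/(a^2+omega^2)
With a = 2: F(omega) = 4/(4+omega^2)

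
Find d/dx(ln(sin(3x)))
Chain rule: d/dx[ln(u)] = u'/u where u = sin(3x)
u' = 3cos(3x)

Answer: (3cos(3x))/(sin(3x))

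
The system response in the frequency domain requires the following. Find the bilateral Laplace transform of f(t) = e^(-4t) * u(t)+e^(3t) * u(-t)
For e^(-4t) * u(t): L=1/(s+4), Re(s) > -4
For e^(3t) * u(-t): L=-1/(s-3), Re(s) < 3
Combined: F(s)=1/(s+4)-1/(s-3), -4 < Re(s) < 3

Answer: 1/(s+4)-1/(s-3), ROC: -4 < Re(s) < 3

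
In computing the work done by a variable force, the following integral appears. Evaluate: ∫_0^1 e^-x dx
Antiderivative: -e^-x
Evaluate: -(e^-1-1)

Answer: (e^-1-1)/(-1)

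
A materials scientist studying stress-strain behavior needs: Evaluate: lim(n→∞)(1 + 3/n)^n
This is the definition of e^3: lim(1 + 3/n)^n = e^3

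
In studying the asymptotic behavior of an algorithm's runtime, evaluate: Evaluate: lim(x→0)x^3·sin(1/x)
Squeeze theorem: -|x^3| ≤ x^3·sin(1/x) ≤ |x^3|
Since x^3 → 0 as x → 0, by squeeze theorem the limit is 0

Answer: 0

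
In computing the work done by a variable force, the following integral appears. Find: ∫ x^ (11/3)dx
Power rule: ∫ x^(11/3) dx=x^(14/3)/(14/3)+C

Answer: (3/14)·x^(14/3)+C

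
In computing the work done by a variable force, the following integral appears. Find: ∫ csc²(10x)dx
Since d/dx[-cot(10x)]=10csc²(10x), integral=-cot(10x)/10 + C

Answer: (-1/10)cot(10x) + C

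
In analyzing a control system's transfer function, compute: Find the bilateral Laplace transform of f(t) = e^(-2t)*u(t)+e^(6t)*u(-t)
For e^(-2t)*u(t): L=1/(s + 2), Re(s) > -2
For e^(6t)*u(-t): L=-1/(s-6), Re(s) < 6
Combined: F(s)=1/(s + 2) - 1/(s-6), -2 < Re(s) < 6

Answer: 1/(s + 2) - 1/(s-6), ROC: -2 < Re(s) < 6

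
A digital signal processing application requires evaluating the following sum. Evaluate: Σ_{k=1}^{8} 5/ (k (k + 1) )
Partial fractions: 5/(k(k + 1))=5/k - 5/(k + 1)
Telescoping sum: 5(1 - 1/9)=5·8/9

Answer: 40/9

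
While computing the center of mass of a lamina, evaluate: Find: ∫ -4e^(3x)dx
Since d/dx[e^(3x)]=3e^(3x), we get -4/3 e^(3x)+C

Answer: (-4/3)e^(3x)+C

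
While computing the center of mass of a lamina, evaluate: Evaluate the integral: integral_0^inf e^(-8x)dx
integral_0^inf e^(-8x) dx = [-1/8*e^(-8x)]_0^inf
= 0 - (-1/8) = 1/8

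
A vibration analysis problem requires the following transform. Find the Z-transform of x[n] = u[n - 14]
Using the time-shift property: Z{u[n-14]} = z^(-14)*z/(z-1)
= z^(-13)/(z-1)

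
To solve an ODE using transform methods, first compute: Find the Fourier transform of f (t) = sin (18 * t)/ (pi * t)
sin(W*t)/(pi*t) = (W/pi)*sinc(W*t/pi) is the impulse response of the ideal low-pass filter with cutoff W (here W = 18).
Its Fourier transform is a rectangular function:
F(omega) = 1 for |omega| < 18, 0 otherwise

Answer: rect(omega/36) [i.e., 1 for |omega| < 18, 0 otherwise]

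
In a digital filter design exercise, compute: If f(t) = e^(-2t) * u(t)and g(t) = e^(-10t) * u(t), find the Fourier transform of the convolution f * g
By the convolution theorem: F{f * g}=F(omega) * G(omega)
F(omega)=1/(2 + j * omega), G(omega)=1/(10 + j * omega)
F{f * g}=1/((2 + j * omega)(10 + j * omega))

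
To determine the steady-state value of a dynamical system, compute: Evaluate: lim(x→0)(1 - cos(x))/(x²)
Using 1-cos(u) ≈ u²/2 for small u:
(1-cos(x)) ≈ (x)²/2=1x²/2
So limit=1/(2·1)=1/2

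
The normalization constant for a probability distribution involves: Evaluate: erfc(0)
erfc(x)=1 - erf(x); erfc(0)=1 - erf(0)=1 - 0=1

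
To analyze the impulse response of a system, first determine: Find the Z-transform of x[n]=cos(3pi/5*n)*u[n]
Z{cos(w0*n)*u[n]}=z(z - cos(w0))/(z^2-2z*cos(w0)+1)
With w0=3pi/5: X(z)=z(z - cos(3pi/5))/(z^2-2z*cos(3pi/5)+1)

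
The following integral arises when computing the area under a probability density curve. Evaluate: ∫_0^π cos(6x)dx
Antiderivative: sin(6x)/6
Evaluate at bounds: [sin(6·π)/6] - [sin(6·0)/6]
=((0) - (0))/6=0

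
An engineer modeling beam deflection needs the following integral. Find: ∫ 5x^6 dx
Using power rule: ∫ 5x^6 dx = 5/7 x^7 + C = (5/7)x^7 + C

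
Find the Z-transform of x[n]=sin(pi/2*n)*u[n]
Z{sin(w0 * n) * u[n]} = z * sin(w0)/(z^2-2z * cos(w0)+1)
With w0 = pi/2: X(z) = z * sin(pi/2)/(z^2-2z * cos(pi/2)+1)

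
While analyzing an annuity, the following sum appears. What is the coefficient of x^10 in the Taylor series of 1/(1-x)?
1/(1-x) = Σ x^n for |x|<1
All coefficients are 1

Answer: 1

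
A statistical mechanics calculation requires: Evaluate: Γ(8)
Γ(n) = (n-1)! for positive integers
Γ(8) = 7! = 5040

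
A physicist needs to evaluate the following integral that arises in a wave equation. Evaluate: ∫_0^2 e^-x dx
Antiderivative: -e^-x
Evaluate: -(e^-2-1)

Answer: (e^-2-1)/(-1)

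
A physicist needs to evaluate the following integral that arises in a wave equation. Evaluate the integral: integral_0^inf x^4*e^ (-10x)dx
This is a Gamma integral. Substitute u=10x (du=10 dx):
integral_0^inf x^4 * e^(-10x) dx=(1/10^5) integral_0^inf u^4 * e^(-u) du
=Gamma(5)/10^5=4!/10^5=24/100000

Answer: 3/12500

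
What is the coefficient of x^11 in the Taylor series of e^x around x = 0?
Taylor series of e^x=Σ x^n/n!
Coefficient of x^11=1/11!=1/39916800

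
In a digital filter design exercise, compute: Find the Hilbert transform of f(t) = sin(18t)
The Hilbert transform shifts each frequency component by -pi/2.
H{sin(wt)} = -cos(wt)
With w = 18: H{sin(18t)} = -cos(18t)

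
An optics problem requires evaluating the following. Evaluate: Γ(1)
Γ(n)=(n-1)! for positive integers
Γ(1)=0!=1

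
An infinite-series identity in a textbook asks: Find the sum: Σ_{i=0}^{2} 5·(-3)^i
Geometric series: S=a(1 - r^n)/(1 - r)
a=5, r=-3, n=3
S=5(1 + 27)/4=35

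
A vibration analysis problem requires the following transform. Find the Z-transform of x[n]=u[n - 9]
Using the time-shift property: Z{u[n-9]}=z^(-9)*z/(z-1)
=z^(-8)/(z-1)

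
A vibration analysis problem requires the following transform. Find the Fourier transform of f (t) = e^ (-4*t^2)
The Fourier transform of a Gaussian e^(-a * t^2) is sqrt(pi/a) * e^(-omega^2/(4a)).
With a=4: F(omega)=sqrt(pi)/2 * e^(-omega^2/16)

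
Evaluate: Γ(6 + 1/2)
Γ(n+1/2) = (2n)!√π/(4^n·n!)
= 479001600√π/(4096·720) = (10395/64)·√π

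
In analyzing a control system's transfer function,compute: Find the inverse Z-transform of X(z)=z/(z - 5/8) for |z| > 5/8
Standard pair: z/(z-a) <-> a^n*u[n] for causal signals
With a = 5/8: x[n] = (5/8)^n*u[n]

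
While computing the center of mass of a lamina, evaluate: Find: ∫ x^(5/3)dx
Power rule: ∫ x^(5/3) dx = x^(8/3)/(8/3)+C

Answer: (3/8)·x^(8/3)+C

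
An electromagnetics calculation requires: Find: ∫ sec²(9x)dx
Since d/dx[tan(9x)]=9sec²(9x), integral=tan(9x)/9 + C

Answer: (1/9)tan(9x) + C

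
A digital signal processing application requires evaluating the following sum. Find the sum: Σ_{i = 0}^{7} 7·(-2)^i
Geometric series: S=a(1 - r^n)/(1 - r)
a=7, r=-2, n=8
S=7(1-256)/3=-595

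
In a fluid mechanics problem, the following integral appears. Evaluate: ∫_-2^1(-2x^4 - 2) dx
Step 1: Find antiderivative F(x)=(-2/5)x^5 - 2x
Step 2: F(1) - F(-2)=-12/5 - (84/5)=-96/5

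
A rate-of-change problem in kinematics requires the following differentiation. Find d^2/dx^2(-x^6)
Apply power rule 2 times:
d^1: -6x^5
d^2: -30x^4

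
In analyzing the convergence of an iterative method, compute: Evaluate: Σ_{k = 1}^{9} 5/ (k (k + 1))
Partial fractions: 5/(k(k+1))=5/k - 5/(k+1)
Telescoping sum: 5(1-1/10)=5·9/10

Answer: 9/2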